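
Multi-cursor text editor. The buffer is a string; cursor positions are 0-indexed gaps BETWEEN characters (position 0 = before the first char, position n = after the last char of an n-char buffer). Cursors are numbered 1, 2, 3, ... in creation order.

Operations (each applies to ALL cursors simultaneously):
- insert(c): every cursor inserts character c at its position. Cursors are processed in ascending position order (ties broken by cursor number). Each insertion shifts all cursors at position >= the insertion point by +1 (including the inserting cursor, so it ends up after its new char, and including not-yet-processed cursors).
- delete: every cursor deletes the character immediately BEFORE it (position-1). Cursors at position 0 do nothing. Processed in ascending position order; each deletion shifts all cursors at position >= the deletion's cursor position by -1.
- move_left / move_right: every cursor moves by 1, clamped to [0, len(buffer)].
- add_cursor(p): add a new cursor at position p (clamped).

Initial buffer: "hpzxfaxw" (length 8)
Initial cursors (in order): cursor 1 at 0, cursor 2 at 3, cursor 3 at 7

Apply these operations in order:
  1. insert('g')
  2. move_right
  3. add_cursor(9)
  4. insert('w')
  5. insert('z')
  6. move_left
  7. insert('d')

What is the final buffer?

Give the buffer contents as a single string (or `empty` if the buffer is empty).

After op 1 (insert('g')): buffer="ghpzgxfaxgw" (len 11), cursors c1@1 c2@5 c3@10, authorship 1...2....3.
After op 2 (move_right): buffer="ghpzgxfaxgw" (len 11), cursors c1@2 c2@6 c3@11, authorship 1...2....3.
After op 3 (add_cursor(9)): buffer="ghpzgxfaxgw" (len 11), cursors c1@2 c2@6 c4@9 c3@11, authorship 1...2....3.
After op 4 (insert('w')): buffer="ghwpzgxwfaxwgww" (len 15), cursors c1@3 c2@8 c4@12 c3@15, authorship 1.1..2.2...43.3
After op 5 (insert('z')): buffer="ghwzpzgxwzfaxwzgwwz" (len 19), cursors c1@4 c2@10 c4@15 c3@19, authorship 1.11..2.22...443.33
After op 6 (move_left): buffer="ghwzpzgxwzfaxwzgwwz" (len 19), cursors c1@3 c2@9 c4@14 c3@18, authorship 1.11..2.22...443.33
After op 7 (insert('d')): buffer="ghwdzpzgxwdzfaxwdzgwwdz" (len 23), cursors c1@4 c2@11 c4@17 c3@22, authorship 1.111..2.222...4443.333

Answer: ghwdzpzgxwdzfaxwdzgwwdz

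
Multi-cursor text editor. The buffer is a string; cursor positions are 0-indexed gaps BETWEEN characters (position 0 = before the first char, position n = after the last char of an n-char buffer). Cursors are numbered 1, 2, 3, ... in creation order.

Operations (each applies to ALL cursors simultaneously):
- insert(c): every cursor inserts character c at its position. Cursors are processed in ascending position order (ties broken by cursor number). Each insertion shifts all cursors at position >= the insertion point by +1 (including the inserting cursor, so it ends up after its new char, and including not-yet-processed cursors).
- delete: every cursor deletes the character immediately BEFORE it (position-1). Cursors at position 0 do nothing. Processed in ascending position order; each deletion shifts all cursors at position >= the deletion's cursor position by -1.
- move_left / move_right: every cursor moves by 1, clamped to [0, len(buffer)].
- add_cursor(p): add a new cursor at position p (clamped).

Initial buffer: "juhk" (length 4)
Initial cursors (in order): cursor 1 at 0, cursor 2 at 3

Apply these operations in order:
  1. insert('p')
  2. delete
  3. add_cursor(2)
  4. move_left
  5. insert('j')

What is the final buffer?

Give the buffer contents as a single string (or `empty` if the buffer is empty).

After op 1 (insert('p')): buffer="pjuhpk" (len 6), cursors c1@1 c2@5, authorship 1...2.
After op 2 (delete): buffer="juhk" (len 4), cursors c1@0 c2@3, authorship ....
After op 3 (add_cursor(2)): buffer="juhk" (len 4), cursors c1@0 c3@2 c2@3, authorship ....
After op 4 (move_left): buffer="juhk" (len 4), cursors c1@0 c3@1 c2@2, authorship ....
After op 5 (insert('j')): buffer="jjjujhk" (len 7), cursors c1@1 c3@3 c2@5, authorship 1.3.2..

Answer: jjjujhk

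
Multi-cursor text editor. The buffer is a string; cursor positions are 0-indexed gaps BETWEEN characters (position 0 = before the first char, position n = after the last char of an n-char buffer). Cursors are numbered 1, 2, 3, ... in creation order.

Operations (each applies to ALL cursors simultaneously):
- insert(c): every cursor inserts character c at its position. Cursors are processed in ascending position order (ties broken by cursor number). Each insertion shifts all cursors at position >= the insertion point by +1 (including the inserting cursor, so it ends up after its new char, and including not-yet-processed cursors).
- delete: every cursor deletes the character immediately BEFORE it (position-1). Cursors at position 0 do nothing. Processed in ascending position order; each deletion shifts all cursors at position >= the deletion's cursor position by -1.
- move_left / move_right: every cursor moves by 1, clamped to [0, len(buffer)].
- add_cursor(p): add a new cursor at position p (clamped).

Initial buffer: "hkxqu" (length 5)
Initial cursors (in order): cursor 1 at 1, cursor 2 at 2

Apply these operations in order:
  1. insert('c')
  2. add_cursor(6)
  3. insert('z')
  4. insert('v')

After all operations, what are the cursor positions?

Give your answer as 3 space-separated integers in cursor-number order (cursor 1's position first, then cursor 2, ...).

Answer: 4 8 12

Derivation:
After op 1 (insert('c')): buffer="hckcxqu" (len 7), cursors c1@2 c2@4, authorship .1.2...
After op 2 (add_cursor(6)): buffer="hckcxqu" (len 7), cursors c1@2 c2@4 c3@6, authorship .1.2...
After op 3 (insert('z')): buffer="hczkczxqzu" (len 10), cursors c1@3 c2@6 c3@9, authorship .11.22..3.
After op 4 (insert('v')): buffer="hczvkczvxqzvu" (len 13), cursors c1@4 c2@8 c3@12, authorship .111.222..33.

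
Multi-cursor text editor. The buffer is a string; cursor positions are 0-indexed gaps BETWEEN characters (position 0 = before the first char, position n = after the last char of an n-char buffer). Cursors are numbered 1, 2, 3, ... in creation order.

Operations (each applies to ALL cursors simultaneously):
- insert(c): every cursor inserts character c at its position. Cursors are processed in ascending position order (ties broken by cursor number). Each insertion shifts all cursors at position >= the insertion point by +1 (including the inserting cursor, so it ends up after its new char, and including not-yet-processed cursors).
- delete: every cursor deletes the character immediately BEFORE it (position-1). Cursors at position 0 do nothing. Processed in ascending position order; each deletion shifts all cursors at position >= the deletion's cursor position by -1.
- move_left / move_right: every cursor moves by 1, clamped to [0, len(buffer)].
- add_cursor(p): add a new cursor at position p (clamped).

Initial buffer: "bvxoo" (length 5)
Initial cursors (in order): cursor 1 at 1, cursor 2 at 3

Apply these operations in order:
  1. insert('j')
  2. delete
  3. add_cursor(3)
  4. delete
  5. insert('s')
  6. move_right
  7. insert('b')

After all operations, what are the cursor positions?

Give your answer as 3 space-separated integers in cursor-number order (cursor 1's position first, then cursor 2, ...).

Answer: 7 7 7

Derivation:
After op 1 (insert('j')): buffer="bjvxjoo" (len 7), cursors c1@2 c2@5, authorship .1..2..
After op 2 (delete): buffer="bvxoo" (len 5), cursors c1@1 c2@3, authorship .....
After op 3 (add_cursor(3)): buffer="bvxoo" (len 5), cursors c1@1 c2@3 c3@3, authorship .....
After op 4 (delete): buffer="oo" (len 2), cursors c1@0 c2@0 c3@0, authorship ..
After op 5 (insert('s')): buffer="sssoo" (len 5), cursors c1@3 c2@3 c3@3, authorship 123..
After op 6 (move_right): buffer="sssoo" (len 5), cursors c1@4 c2@4 c3@4, authorship 123..
After op 7 (insert('b')): buffer="sssobbbo" (len 8), cursors c1@7 c2@7 c3@7, authorship 123.123.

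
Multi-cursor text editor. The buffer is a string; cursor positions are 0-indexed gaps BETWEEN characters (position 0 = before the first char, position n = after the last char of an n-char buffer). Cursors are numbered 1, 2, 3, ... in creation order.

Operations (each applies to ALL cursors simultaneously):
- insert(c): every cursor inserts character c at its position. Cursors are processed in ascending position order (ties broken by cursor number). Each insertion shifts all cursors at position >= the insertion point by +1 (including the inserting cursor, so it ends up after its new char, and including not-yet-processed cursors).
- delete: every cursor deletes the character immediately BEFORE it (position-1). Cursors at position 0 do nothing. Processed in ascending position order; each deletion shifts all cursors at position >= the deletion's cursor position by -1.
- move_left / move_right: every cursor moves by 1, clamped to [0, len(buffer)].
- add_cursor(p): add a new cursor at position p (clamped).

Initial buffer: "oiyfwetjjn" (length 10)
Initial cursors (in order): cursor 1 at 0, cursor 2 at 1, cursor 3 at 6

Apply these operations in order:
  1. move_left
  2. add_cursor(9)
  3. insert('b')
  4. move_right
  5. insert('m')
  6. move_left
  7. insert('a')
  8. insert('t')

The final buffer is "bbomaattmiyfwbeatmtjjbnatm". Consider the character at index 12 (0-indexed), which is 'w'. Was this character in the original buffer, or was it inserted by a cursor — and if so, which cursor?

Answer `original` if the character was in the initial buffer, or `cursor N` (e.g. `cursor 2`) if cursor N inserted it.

After op 1 (move_left): buffer="oiyfwetjjn" (len 10), cursors c1@0 c2@0 c3@5, authorship ..........
After op 2 (add_cursor(9)): buffer="oiyfwetjjn" (len 10), cursors c1@0 c2@0 c3@5 c4@9, authorship ..........
After op 3 (insert('b')): buffer="bboiyfwbetjjbn" (len 14), cursors c1@2 c2@2 c3@8 c4@13, authorship 12.....3....4.
After op 4 (move_right): buffer="bboiyfwbetjjbn" (len 14), cursors c1@3 c2@3 c3@9 c4@14, authorship 12.....3....4.
After op 5 (insert('m')): buffer="bbommiyfwbemtjjbnm" (len 18), cursors c1@5 c2@5 c3@12 c4@18, authorship 12.12....3.3...4.4
After op 6 (move_left): buffer="bbommiyfwbemtjjbnm" (len 18), cursors c1@4 c2@4 c3@11 c4@17, authorship 12.12....3.3...4.4
After op 7 (insert('a')): buffer="bbomaamiyfwbeamtjjbnam" (len 22), cursors c1@6 c2@6 c3@14 c4@21, authorship 12.1122....3.33...4.44
After op 8 (insert('t')): buffer="bbomaattmiyfwbeatmtjjbnatm" (len 26), cursors c1@8 c2@8 c3@17 c4@25, authorship 12.112122....3.333...4.444
Authorship (.=original, N=cursor N): 1 2 . 1 1 2 1 2 2 . . . . 3 . 3 3 3 . . . 4 . 4 4 4
Index 12: author = original

Answer: original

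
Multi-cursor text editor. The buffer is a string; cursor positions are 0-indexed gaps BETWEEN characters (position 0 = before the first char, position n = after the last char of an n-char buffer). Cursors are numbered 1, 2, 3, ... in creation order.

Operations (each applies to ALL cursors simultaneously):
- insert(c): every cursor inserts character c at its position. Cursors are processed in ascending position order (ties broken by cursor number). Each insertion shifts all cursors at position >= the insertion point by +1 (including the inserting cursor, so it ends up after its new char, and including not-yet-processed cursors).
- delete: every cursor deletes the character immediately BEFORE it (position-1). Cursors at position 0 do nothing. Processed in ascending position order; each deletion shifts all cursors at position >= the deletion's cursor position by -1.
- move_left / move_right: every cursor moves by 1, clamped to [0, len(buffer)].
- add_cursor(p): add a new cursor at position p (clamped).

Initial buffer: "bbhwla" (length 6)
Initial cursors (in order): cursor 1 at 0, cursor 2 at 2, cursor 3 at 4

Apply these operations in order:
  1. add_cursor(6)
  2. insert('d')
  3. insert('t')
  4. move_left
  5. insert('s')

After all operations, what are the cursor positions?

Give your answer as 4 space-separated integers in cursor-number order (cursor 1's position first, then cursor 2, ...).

After op 1 (add_cursor(6)): buffer="bbhwla" (len 6), cursors c1@0 c2@2 c3@4 c4@6, authorship ......
After op 2 (insert('d')): buffer="dbbdhwdlad" (len 10), cursors c1@1 c2@4 c3@7 c4@10, authorship 1..2..3..4
After op 3 (insert('t')): buffer="dtbbdthwdtladt" (len 14), cursors c1@2 c2@6 c3@10 c4@14, authorship 11..22..33..44
After op 4 (move_left): buffer="dtbbdthwdtladt" (len 14), cursors c1@1 c2@5 c3@9 c4@13, authorship 11..22..33..44
After op 5 (insert('s')): buffer="dstbbdsthwdstladst" (len 18), cursors c1@2 c2@7 c3@12 c4@17, authorship 111..222..333..444

Answer: 2 7 12 17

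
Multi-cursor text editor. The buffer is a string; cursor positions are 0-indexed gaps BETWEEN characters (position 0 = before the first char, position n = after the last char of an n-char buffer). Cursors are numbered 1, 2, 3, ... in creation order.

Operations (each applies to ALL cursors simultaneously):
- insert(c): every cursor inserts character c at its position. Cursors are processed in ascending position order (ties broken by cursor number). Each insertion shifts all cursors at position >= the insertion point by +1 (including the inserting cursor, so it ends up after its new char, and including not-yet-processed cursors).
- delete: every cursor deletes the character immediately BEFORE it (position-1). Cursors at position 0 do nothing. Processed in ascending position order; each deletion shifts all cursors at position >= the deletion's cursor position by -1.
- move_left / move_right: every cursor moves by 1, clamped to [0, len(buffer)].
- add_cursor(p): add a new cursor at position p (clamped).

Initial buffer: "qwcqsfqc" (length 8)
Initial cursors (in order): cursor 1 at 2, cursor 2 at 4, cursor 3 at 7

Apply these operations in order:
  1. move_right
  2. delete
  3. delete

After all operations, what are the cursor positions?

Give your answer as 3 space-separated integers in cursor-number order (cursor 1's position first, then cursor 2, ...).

After op 1 (move_right): buffer="qwcqsfqc" (len 8), cursors c1@3 c2@5 c3@8, authorship ........
After op 2 (delete): buffer="qwqfq" (len 5), cursors c1@2 c2@3 c3@5, authorship .....
After op 3 (delete): buffer="qf" (len 2), cursors c1@1 c2@1 c3@2, authorship ..

Answer: 1 1 2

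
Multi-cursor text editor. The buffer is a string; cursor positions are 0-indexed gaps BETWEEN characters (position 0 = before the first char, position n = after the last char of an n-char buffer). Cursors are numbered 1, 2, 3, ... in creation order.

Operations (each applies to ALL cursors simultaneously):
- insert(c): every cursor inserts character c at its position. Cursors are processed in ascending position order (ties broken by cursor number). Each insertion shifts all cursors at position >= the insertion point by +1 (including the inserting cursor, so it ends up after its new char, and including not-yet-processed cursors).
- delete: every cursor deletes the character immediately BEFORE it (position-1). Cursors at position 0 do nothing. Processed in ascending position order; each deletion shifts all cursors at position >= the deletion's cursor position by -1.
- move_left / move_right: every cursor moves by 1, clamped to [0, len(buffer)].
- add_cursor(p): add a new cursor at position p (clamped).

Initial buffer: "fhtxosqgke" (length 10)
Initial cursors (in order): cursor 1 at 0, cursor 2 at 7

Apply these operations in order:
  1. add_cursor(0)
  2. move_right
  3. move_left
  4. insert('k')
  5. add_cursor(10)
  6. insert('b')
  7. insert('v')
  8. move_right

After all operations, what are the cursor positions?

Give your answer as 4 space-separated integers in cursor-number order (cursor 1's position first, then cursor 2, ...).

Answer: 7 19 7 19

Derivation:
After op 1 (add_cursor(0)): buffer="fhtxosqgke" (len 10), cursors c1@0 c3@0 c2@7, authorship ..........
After op 2 (move_right): buffer="fhtxosqgke" (len 10), cursors c1@1 c3@1 c2@8, authorship ..........
After op 3 (move_left): buffer="fhtxosqgke" (len 10), cursors c1@0 c3@0 c2@7, authorship ..........
After op 4 (insert('k')): buffer="kkfhtxosqkgke" (len 13), cursors c1@2 c3@2 c2@10, authorship 13.......2...
After op 5 (add_cursor(10)): buffer="kkfhtxosqkgke" (len 13), cursors c1@2 c3@2 c2@10 c4@10, authorship 13.......2...
After op 6 (insert('b')): buffer="kkbbfhtxosqkbbgke" (len 17), cursors c1@4 c3@4 c2@14 c4@14, authorship 1313.......224...
After op 7 (insert('v')): buffer="kkbbvvfhtxosqkbbvvgke" (len 21), cursors c1@6 c3@6 c2@18 c4@18, authorship 131313.......22424...
After op 8 (move_right): buffer="kkbbvvfhtxosqkbbvvgke" (len 21), cursors c1@7 c3@7 c2@19 c4@19, authorship 131313.......22424...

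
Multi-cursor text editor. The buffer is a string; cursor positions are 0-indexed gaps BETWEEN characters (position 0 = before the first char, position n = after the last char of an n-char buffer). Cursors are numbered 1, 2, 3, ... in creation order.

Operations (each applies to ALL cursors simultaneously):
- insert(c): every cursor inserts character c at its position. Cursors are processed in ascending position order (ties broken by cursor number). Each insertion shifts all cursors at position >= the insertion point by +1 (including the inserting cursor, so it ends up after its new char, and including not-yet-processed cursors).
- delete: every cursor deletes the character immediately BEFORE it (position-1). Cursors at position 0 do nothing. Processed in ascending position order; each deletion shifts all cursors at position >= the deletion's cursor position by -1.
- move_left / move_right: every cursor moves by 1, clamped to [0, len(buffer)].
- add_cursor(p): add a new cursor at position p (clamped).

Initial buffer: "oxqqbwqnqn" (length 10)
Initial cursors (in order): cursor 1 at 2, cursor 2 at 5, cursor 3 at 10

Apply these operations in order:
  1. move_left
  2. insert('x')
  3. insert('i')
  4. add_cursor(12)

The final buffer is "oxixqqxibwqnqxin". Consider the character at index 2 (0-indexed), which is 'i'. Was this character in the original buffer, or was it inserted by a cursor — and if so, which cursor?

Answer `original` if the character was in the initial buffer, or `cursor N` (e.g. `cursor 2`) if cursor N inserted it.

Answer: cursor 1

Derivation:
After op 1 (move_left): buffer="oxqqbwqnqn" (len 10), cursors c1@1 c2@4 c3@9, authorship ..........
After op 2 (insert('x')): buffer="oxxqqxbwqnqxn" (len 13), cursors c1@2 c2@6 c3@12, authorship .1...2.....3.
After op 3 (insert('i')): buffer="oxixqqxibwqnqxin" (len 16), cursors c1@3 c2@8 c3@15, authorship .11...22.....33.
After op 4 (add_cursor(12)): buffer="oxixqqxibwqnqxin" (len 16), cursors c1@3 c2@8 c4@12 c3@15, authorship .11...22.....33.
Authorship (.=original, N=cursor N): . 1 1 . . . 2 2 . . . . . 3 3 .
Index 2: author = 1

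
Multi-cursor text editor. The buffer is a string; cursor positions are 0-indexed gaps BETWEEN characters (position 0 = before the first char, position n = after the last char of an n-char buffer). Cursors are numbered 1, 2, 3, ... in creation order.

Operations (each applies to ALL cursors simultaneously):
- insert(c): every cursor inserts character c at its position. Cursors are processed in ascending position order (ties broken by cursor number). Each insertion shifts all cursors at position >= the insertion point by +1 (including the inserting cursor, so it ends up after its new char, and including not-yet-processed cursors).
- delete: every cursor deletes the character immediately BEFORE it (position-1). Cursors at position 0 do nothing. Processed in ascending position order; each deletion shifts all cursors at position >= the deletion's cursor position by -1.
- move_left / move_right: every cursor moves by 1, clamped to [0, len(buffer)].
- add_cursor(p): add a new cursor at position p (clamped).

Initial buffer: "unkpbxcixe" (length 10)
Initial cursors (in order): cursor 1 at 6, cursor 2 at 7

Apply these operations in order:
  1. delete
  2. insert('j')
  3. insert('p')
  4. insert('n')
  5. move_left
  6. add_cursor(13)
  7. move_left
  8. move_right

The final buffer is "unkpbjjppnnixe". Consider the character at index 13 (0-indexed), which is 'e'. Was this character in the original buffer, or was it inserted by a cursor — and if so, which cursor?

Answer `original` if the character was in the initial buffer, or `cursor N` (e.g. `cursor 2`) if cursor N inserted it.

After op 1 (delete): buffer="unkpbixe" (len 8), cursors c1@5 c2@5, authorship ........
After op 2 (insert('j')): buffer="unkpbjjixe" (len 10), cursors c1@7 c2@7, authorship .....12...
After op 3 (insert('p')): buffer="unkpbjjppixe" (len 12), cursors c1@9 c2@9, authorship .....1212...
After op 4 (insert('n')): buffer="unkpbjjppnnixe" (len 14), cursors c1@11 c2@11, authorship .....121212...
After op 5 (move_left): buffer="unkpbjjppnnixe" (len 14), cursors c1@10 c2@10, authorship .....121212...
After op 6 (add_cursor(13)): buffer="unkpbjjppnnixe" (len 14), cursors c1@10 c2@10 c3@13, authorship .....121212...
After op 7 (move_left): buffer="unkpbjjppnnixe" (len 14), cursors c1@9 c2@9 c3@12, authorship .....121212...
After op 8 (move_right): buffer="unkpbjjppnnixe" (len 14), cursors c1@10 c2@10 c3@13, authorship .....121212...
Authorship (.=original, N=cursor N): . . . . . 1 2 1 2 1 2 . . .
Index 13: author = original

Answer: original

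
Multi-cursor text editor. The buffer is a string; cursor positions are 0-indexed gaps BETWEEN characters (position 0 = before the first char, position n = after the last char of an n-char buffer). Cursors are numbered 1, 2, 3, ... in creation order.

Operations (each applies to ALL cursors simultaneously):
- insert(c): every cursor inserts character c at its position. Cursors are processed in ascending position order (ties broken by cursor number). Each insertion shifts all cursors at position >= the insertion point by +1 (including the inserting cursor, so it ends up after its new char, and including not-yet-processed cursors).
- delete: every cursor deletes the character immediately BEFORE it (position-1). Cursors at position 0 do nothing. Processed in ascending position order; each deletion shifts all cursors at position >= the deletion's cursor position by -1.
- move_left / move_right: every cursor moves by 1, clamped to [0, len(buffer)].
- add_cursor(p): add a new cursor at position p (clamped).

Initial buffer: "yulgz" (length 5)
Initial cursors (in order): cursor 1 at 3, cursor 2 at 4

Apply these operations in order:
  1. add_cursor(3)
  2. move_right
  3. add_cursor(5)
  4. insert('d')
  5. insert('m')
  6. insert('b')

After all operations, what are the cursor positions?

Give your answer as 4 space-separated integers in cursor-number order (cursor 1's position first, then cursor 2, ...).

After op 1 (add_cursor(3)): buffer="yulgz" (len 5), cursors c1@3 c3@3 c2@4, authorship .....
After op 2 (move_right): buffer="yulgz" (len 5), cursors c1@4 c3@4 c2@5, authorship .....
After op 3 (add_cursor(5)): buffer="yulgz" (len 5), cursors c1@4 c3@4 c2@5 c4@5, authorship .....
After op 4 (insert('d')): buffer="yulgddzdd" (len 9), cursors c1@6 c3@6 c2@9 c4@9, authorship ....13.24
After op 5 (insert('m')): buffer="yulgddmmzddmm" (len 13), cursors c1@8 c3@8 c2@13 c4@13, authorship ....1313.2424
After op 6 (insert('b')): buffer="yulgddmmbbzddmmbb" (len 17), cursors c1@10 c3@10 c2@17 c4@17, authorship ....131313.242424

Answer: 10 17 10 17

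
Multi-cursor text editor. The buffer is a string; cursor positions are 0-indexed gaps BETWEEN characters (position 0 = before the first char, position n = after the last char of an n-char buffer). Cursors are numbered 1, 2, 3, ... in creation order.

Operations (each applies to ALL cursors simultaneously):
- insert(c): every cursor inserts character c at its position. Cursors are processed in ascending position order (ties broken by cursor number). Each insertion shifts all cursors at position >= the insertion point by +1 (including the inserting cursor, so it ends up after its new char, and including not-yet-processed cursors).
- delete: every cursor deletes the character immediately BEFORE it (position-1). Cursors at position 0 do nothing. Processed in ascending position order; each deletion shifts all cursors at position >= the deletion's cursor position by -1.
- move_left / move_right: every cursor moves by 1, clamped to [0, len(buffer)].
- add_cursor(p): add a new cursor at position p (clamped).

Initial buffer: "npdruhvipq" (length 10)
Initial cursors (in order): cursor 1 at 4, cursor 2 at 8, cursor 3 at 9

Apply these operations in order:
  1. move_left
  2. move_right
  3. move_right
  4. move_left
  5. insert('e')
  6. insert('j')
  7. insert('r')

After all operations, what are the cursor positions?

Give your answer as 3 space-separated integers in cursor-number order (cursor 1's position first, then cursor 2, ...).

After op 1 (move_left): buffer="npdruhvipq" (len 10), cursors c1@3 c2@7 c3@8, authorship ..........
After op 2 (move_right): buffer="npdruhvipq" (len 10), cursors c1@4 c2@8 c3@9, authorship ..........
After op 3 (move_right): buffer="npdruhvipq" (len 10), cursors c1@5 c2@9 c3@10, authorship ..........
After op 4 (move_left): buffer="npdruhvipq" (len 10), cursors c1@4 c2@8 c3@9, authorship ..........
After op 5 (insert('e')): buffer="npdreuhviepeq" (len 13), cursors c1@5 c2@10 c3@12, authorship ....1....2.3.
After op 6 (insert('j')): buffer="npdrejuhviejpejq" (len 16), cursors c1@6 c2@12 c3@15, authorship ....11....22.33.
After op 7 (insert('r')): buffer="npdrejruhviejrpejrq" (len 19), cursors c1@7 c2@14 c3@18, authorship ....111....222.333.

Answer: 7 14 18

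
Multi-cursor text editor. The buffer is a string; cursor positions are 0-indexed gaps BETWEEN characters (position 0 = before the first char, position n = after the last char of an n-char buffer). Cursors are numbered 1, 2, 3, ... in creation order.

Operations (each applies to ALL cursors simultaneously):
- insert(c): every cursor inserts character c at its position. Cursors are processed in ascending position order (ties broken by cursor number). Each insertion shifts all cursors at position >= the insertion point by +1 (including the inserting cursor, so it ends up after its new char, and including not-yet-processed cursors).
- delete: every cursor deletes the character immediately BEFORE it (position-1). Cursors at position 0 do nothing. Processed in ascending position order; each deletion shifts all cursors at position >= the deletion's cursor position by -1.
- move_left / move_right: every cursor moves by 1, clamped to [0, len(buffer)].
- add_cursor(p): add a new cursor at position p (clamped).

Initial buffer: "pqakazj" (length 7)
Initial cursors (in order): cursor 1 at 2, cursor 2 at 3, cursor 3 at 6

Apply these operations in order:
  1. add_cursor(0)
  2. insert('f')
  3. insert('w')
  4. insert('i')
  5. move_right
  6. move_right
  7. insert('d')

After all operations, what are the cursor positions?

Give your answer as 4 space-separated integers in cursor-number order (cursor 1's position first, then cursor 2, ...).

Answer: 12 17 23 6

Derivation:
After op 1 (add_cursor(0)): buffer="pqakazj" (len 7), cursors c4@0 c1@2 c2@3 c3@6, authorship .......
After op 2 (insert('f')): buffer="fpqfafkazfj" (len 11), cursors c4@1 c1@4 c2@6 c3@10, authorship 4..1.2...3.
After op 3 (insert('w')): buffer="fwpqfwafwkazfwj" (len 15), cursors c4@2 c1@6 c2@9 c3@14, authorship 44..11.22...33.
After op 4 (insert('i')): buffer="fwipqfwiafwikazfwij" (len 19), cursors c4@3 c1@8 c2@12 c3@18, authorship 444..111.222...333.
After op 5 (move_right): buffer="fwipqfwiafwikazfwij" (len 19), cursors c4@4 c1@9 c2@13 c3@19, authorship 444..111.222...333.
After op 6 (move_right): buffer="fwipqfwiafwikazfwij" (len 19), cursors c4@5 c1@10 c2@14 c3@19, authorship 444..111.222...333.
After op 7 (insert('d')): buffer="fwipqdfwiafdwikadzfwijd" (len 23), cursors c4@6 c1@12 c2@17 c3@23, authorship 444..4111.2122..2.333.3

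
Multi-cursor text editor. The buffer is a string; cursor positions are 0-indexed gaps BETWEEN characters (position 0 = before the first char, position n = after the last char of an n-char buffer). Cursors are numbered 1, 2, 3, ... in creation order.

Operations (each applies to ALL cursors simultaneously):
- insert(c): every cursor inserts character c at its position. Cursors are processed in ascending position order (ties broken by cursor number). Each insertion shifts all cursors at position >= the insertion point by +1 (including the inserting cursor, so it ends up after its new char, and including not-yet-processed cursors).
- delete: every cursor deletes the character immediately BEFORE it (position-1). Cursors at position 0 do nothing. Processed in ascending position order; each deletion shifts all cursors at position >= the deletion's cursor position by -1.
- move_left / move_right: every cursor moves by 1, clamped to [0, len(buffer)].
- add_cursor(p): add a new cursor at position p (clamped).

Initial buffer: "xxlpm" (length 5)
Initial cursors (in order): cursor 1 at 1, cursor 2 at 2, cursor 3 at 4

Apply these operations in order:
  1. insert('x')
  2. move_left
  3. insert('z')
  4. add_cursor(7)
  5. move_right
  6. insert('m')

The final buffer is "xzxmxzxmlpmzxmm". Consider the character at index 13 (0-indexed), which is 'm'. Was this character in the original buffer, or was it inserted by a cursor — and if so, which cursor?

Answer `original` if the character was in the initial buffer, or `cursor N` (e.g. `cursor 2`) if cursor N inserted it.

Answer: cursor 3

Derivation:
After op 1 (insert('x')): buffer="xxxxlpxm" (len 8), cursors c1@2 c2@4 c3@7, authorship .1.2..3.
After op 2 (move_left): buffer="xxxxlpxm" (len 8), cursors c1@1 c2@3 c3@6, authorship .1.2..3.
After op 3 (insert('z')): buffer="xzxxzxlpzxm" (len 11), cursors c1@2 c2@5 c3@9, authorship .11.22..33.
After op 4 (add_cursor(7)): buffer="xzxxzxlpzxm" (len 11), cursors c1@2 c2@5 c4@7 c3@9, authorship .11.22..33.
After op 5 (move_right): buffer="xzxxzxlpzxm" (len 11), cursors c1@3 c2@6 c4@8 c3@10, authorship .11.22..33.
After op 6 (insert('m')): buffer="xzxmxzxmlpmzxmm" (len 15), cursors c1@4 c2@8 c4@11 c3@14, authorship .111.222..4333.
Authorship (.=original, N=cursor N): . 1 1 1 . 2 2 2 . . 4 3 3 3 .
Index 13: author = 3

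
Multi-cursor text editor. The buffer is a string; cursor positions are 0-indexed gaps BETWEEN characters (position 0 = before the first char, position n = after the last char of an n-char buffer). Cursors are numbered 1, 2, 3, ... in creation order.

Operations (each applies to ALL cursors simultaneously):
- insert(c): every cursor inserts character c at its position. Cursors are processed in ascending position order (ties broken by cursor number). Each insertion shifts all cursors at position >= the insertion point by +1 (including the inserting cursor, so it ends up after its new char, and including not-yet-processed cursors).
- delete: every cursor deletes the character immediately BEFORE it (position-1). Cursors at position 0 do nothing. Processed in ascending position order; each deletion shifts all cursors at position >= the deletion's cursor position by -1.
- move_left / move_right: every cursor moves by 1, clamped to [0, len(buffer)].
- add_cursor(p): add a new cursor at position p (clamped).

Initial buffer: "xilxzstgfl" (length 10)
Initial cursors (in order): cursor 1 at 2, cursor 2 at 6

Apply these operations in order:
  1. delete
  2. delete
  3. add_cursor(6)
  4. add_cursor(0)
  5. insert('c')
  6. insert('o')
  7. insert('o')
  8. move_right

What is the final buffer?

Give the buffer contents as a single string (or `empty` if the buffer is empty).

After op 1 (delete): buffer="xlxztgfl" (len 8), cursors c1@1 c2@4, authorship ........
After op 2 (delete): buffer="lxtgfl" (len 6), cursors c1@0 c2@2, authorship ......
After op 3 (add_cursor(6)): buffer="lxtgfl" (len 6), cursors c1@0 c2@2 c3@6, authorship ......
After op 4 (add_cursor(0)): buffer="lxtgfl" (len 6), cursors c1@0 c4@0 c2@2 c3@6, authorship ......
After op 5 (insert('c')): buffer="cclxctgflc" (len 10), cursors c1@2 c4@2 c2@5 c3@10, authorship 14..2....3
After op 6 (insert('o')): buffer="ccoolxcotgflco" (len 14), cursors c1@4 c4@4 c2@8 c3@14, authorship 1414..22....33
After op 7 (insert('o')): buffer="ccoooolxcootgflcoo" (len 18), cursors c1@6 c4@6 c2@11 c3@18, authorship 141414..222....333
After op 8 (move_right): buffer="ccoooolxcootgflcoo" (len 18), cursors c1@7 c4@7 c2@12 c3@18, authorship 141414..222....333

Answer: ccoooolxcootgflcoo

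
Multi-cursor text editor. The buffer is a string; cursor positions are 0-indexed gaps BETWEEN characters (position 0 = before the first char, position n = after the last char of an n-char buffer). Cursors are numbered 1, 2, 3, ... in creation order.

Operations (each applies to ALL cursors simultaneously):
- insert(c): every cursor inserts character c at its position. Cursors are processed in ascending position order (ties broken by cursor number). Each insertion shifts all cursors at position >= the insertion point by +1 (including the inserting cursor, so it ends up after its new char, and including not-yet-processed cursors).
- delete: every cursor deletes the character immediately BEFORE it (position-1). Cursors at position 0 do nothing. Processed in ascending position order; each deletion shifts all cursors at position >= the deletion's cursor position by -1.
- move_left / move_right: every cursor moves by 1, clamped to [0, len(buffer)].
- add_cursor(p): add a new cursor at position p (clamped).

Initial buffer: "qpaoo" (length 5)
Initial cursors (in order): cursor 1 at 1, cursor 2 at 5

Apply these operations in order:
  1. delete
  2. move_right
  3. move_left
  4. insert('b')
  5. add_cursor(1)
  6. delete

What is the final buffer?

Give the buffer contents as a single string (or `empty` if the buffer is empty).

After op 1 (delete): buffer="pao" (len 3), cursors c1@0 c2@3, authorship ...
After op 2 (move_right): buffer="pao" (len 3), cursors c1@1 c2@3, authorship ...
After op 3 (move_left): buffer="pao" (len 3), cursors c1@0 c2@2, authorship ...
After op 4 (insert('b')): buffer="bpabo" (len 5), cursors c1@1 c2@4, authorship 1..2.
After op 5 (add_cursor(1)): buffer="bpabo" (len 5), cursors c1@1 c3@1 c2@4, authorship 1..2.
After op 6 (delete): buffer="pao" (len 3), cursors c1@0 c3@0 c2@2, authorship ...

Answer: pao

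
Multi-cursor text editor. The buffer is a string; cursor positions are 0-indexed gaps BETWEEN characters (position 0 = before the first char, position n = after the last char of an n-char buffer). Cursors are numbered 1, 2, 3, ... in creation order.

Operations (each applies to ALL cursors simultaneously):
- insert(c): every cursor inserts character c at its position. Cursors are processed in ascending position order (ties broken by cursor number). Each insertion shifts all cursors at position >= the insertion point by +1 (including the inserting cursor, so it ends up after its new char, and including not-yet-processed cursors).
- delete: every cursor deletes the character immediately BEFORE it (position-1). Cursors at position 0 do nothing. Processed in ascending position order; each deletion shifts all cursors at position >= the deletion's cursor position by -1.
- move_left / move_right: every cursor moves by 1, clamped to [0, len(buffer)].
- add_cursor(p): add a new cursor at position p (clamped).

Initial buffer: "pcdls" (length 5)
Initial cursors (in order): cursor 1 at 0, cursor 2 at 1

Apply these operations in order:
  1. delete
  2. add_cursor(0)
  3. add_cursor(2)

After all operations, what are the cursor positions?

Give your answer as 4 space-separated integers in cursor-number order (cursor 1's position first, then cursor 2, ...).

After op 1 (delete): buffer="cdls" (len 4), cursors c1@0 c2@0, authorship ....
After op 2 (add_cursor(0)): buffer="cdls" (len 4), cursors c1@0 c2@0 c3@0, authorship ....
After op 3 (add_cursor(2)): buffer="cdls" (len 4), cursors c1@0 c2@0 c3@0 c4@2, authorship ....

Answer: 0 0 0 2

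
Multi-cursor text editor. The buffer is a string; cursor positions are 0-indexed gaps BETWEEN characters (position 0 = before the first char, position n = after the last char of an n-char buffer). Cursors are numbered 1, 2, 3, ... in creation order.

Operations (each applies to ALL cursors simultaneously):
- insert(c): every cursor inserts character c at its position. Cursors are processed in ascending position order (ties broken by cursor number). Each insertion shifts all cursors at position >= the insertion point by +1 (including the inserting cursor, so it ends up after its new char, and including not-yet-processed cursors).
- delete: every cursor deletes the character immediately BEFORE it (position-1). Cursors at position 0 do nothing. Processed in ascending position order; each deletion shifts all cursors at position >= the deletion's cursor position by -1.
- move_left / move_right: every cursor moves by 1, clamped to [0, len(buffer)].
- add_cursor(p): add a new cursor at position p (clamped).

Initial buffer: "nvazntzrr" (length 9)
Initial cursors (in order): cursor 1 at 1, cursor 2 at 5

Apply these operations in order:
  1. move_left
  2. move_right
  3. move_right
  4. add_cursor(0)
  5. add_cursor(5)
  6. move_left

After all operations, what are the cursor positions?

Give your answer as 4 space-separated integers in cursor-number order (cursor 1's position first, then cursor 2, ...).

After op 1 (move_left): buffer="nvazntzrr" (len 9), cursors c1@0 c2@4, authorship .........
After op 2 (move_right): buffer="nvazntzrr" (len 9), cursors c1@1 c2@5, authorship .........
After op 3 (move_right): buffer="nvazntzrr" (len 9), cursors c1@2 c2@6, authorship .........
After op 4 (add_cursor(0)): buffer="nvazntzrr" (len 9), cursors c3@0 c1@2 c2@6, authorship .........
After op 5 (add_cursor(5)): buffer="nvazntzrr" (len 9), cursors c3@0 c1@2 c4@5 c2@6, authorship .........
After op 6 (move_left): buffer="nvazntzrr" (len 9), cursors c3@0 c1@1 c4@4 c2@5, authorship .........

Answer: 1 5 0 4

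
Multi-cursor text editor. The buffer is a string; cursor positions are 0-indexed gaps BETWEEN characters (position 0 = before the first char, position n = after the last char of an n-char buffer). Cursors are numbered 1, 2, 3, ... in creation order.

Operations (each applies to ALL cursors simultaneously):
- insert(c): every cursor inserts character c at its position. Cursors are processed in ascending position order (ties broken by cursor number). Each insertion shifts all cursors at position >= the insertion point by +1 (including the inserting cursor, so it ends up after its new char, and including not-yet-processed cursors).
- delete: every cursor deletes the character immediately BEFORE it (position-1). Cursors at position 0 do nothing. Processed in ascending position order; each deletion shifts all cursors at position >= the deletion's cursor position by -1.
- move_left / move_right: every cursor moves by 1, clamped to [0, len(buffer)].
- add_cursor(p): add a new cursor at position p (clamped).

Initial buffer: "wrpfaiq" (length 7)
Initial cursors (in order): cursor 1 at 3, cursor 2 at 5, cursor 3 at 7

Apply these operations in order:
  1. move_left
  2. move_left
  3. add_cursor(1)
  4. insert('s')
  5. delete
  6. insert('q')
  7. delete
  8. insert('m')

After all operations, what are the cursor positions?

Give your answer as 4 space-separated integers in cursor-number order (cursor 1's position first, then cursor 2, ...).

After op 1 (move_left): buffer="wrpfaiq" (len 7), cursors c1@2 c2@4 c3@6, authorship .......
After op 2 (move_left): buffer="wrpfaiq" (len 7), cursors c1@1 c2@3 c3@5, authorship .......
After op 3 (add_cursor(1)): buffer="wrpfaiq" (len 7), cursors c1@1 c4@1 c2@3 c3@5, authorship .......
After op 4 (insert('s')): buffer="wssrpsfasiq" (len 11), cursors c1@3 c4@3 c2@6 c3@9, authorship .14..2..3..
After op 5 (delete): buffer="wrpfaiq" (len 7), cursors c1@1 c4@1 c2@3 c3@5, authorship .......
After op 6 (insert('q')): buffer="wqqrpqfaqiq" (len 11), cursors c1@3 c4@3 c2@6 c3@9, authorship .14..2..3..
After op 7 (delete): buffer="wrpfaiq" (len 7), cursors c1@1 c4@1 c2@3 c3@5, authorship .......
After op 8 (insert('m')): buffer="wmmrpmfamiq" (len 11), cursors c1@3 c4@3 c2@6 c3@9, authorship .14..2..3..

Answer: 3 6 9 3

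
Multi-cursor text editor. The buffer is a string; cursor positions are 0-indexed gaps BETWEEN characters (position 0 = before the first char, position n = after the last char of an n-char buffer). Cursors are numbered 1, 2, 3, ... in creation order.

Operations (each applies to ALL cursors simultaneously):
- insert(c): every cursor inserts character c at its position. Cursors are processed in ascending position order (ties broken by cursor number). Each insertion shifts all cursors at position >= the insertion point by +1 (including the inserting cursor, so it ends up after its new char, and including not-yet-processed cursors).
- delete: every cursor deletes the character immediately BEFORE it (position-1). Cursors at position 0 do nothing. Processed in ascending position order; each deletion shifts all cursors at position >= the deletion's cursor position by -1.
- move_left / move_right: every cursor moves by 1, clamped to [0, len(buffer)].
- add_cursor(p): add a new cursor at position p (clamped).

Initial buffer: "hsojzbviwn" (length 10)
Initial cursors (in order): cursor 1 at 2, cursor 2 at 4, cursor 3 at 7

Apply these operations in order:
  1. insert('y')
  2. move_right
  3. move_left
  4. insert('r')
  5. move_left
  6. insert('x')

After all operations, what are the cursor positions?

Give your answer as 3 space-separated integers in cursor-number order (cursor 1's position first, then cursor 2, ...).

Answer: 4 9 15

Derivation:
After op 1 (insert('y')): buffer="hsyojyzbvyiwn" (len 13), cursors c1@3 c2@6 c3@10, authorship ..1..2...3...
After op 2 (move_right): buffer="hsyojyzbvyiwn" (len 13), cursors c1@4 c2@7 c3@11, authorship ..1..2...3...
After op 3 (move_left): buffer="hsyojyzbvyiwn" (len 13), cursors c1@3 c2@6 c3@10, authorship ..1..2...3...
After op 4 (insert('r')): buffer="hsyrojyrzbvyriwn" (len 16), cursors c1@4 c2@8 c3@13, authorship ..11..22...33...
After op 5 (move_left): buffer="hsyrojyrzbvyriwn" (len 16), cursors c1@3 c2@7 c3@12, authorship ..11..22...33...
After op 6 (insert('x')): buffer="hsyxrojyxrzbvyxriwn" (len 19), cursors c1@4 c2@9 c3@15, authorship ..111..222...333...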